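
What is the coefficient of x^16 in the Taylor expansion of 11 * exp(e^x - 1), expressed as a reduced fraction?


exp(e^x - 1) = sum_{k>=0} Bell_k x^k / k!, where Bell_k is the k-th Bell number.
So the coefficient of x^16 is 11 * Bell_16 / 16!.
Computing: Bell_16 = 10480142147 and 16! = 20922789888000, giving
11 * 10480142147/20922789888000 = 10480142147/1902071808000.

10480142147/1902071808000


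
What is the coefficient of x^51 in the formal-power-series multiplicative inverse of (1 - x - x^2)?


Let the inverse be f(x) = sum_{k>=0} a_k x^k. From f(x) * (1 - x - x^2) = 1 and matching coefficients:
 x^0: a_0 = 1.
 x^1: a_1 - a_0 = 0, so a_1 = 1.
 x^k (k >= 2): a_k - a_{k-1} - a_{k-2} = 0, i.e. a_k = a_{k-1} + a_{k-2}.
This is the Fibonacci-type recurrence shifted so that a_0 = a_1 = 1.
Iterating: a_0=1, a_1=1, a_2=2, a_3=3, a_4=5, a_5=8, a_6=13, a_7=21, a_8=34, a_9=55, ...
a_51 = 32951280099.

32951280099


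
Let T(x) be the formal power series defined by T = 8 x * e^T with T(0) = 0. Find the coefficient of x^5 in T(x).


Apply the Lagrange inversion formula: if T = 8 x * phi(T) with phi(t) = e^t, then
[x^n] T = 8^n * (1/n) [t^(n-1)] phi(t)^n = 8^n * (1/n) [t^(n-1)] e^(n t) = 8^n * (1/n) * n^(n-1) / (n-1)! = 8^n * n^(n-1) / n!.
When c = 1 this is the Cayley count of rooted labeled trees on n vertices, divided by n!.
For n = 5: 8^5 * 5^4 / 5! = 32768 * 625/120 = 512000/3.

512000/3


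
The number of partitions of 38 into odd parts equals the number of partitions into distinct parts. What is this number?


Computing partitions of 38 into odd parts (1, 3, 5, ...):
Using the generating function prod_{k>=0} 1/(1-x^(2k+1)),
the count is 864

864


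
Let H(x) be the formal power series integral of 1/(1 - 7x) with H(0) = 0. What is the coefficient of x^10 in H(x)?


1/(1 - 7x) = sum_{k>=0} 7^k x^k. Integrating termwise with H(0) = 0:
H(x) = sum_{k>=0} 7^k x^(k+1) / (k+1) = sum_{m>=1} 7^(m-1) x^m / m.
For m = 10: 7^9/10 = 40353607/10 = 40353607/10.

40353607/10


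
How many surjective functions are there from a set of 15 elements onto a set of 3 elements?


By inclusion-exclusion on which target elements are missed, the number of surjections from an n-set onto a k-set is
surj(n, k) = sum_{j=0}^{k} (-1)^j C(k, j) (k - j)^n.
Equivalently surj(n, k) = k! * S(n, k), where S(n, k) is the Stirling number of the second kind.
For n = 15, k = 3:
S(15, 3) = 2375101, so
surj = 3! * 2375101 = 6 * 2375101 = 14250606.

14250606


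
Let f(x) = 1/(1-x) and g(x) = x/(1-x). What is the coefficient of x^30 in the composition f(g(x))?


First simplify the composition: f(g(x)) = 1/(1 - x/(1-x)) = (1-x)/((1-x) - x) = (1-x)/(1-2x).
Now extract the coefficient. Write (1-x)/(1-2x) = 1/(1-2x) - x/(1-2x).
The coefficient of x^n in 1/(1-2x) is 2^n, and in x/(1-2x) is 2^(n-1) (for n >= 1).
So the coefficient of x^30 is 2^30 - 2^29 = 1073741824 - 536870912 = 536870912.

536870912


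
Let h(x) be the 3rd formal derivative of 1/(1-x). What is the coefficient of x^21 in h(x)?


Differentiating 3 times: d^3/dx^3 [1/(1-x)] = 3!/(1-x)^4.
The expansion 1/(1-x)^4 = sum_{k>=0} C(k+3, 3) x^k, so the coefficient of x^n in 3!/(1-x)^4 is 3! * C(n+3, 3).
For n = 21: 6 * C(24, 3) = 6 * 2024 = 12144

12144


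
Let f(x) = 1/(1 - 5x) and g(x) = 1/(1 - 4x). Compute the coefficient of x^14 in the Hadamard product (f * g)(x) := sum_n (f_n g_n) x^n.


f has coefficients f_k = 5^k and g has coefficients g_k = 4^k, so the Hadamard product has coefficient (f*g)_k = 5^k * 4^k = 20^k.
For k = 14: 20^14 = 1638400000000000000.

1638400000000000000


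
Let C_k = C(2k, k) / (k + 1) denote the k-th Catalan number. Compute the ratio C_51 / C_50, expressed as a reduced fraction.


Using C_k = (2k)! / (k! (k+1)!), the ratio C_{k+1}/C_k simplifies to
C_{k+1}/C_k = [(2k+2)! / ((k+1)! (k+2)!)] * [k! (k+1)! / (2k)!]
 = (2k+2)(2k+1) / ((k+1)(k+2)) = 2(2k+1) / (k+2).
For k = 50: 2(2*50 + 1) / (50 + 2) = 202/52 = 101/26.

101/26


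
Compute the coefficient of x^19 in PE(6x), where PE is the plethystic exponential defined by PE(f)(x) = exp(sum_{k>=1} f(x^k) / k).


With f(x) = 6x, the exponent is sum_{k>=1} 6 x^k / k = 6 * (-ln(1 - x)). Exponentiating:
PE(6x) = exp(-6 ln(1 - x)) = 1/(1 - x)^6.
By the negative binomial expansion, [x^n] 1/(1 - x)^6 = C(n + 5, 5).
For n = 19: C(24, 5) = 42504.

42504


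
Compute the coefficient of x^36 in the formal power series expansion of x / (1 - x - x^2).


Let f(x) = sum_{k>=0} a_k x^k. Multiplying f(x) * (1 - x - x^2) = x and matching coefficients gives a_0 = 0, a_1 = 1, and a_k = a_{k-1} + a_{k-2} for k >= 2. These are the Fibonacci numbers F_k.
Iterating from F_0 = 0, F_1 = 1:
F_0=0, F_1=1, F_2=1, F_3=2, F_4=3, F_5=5, F_6=8, F_7=13, F_8=21, F_9=34, ...
F_36 = 14930352.

14930352


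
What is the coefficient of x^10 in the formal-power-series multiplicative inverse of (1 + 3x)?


The inverse is 1/(1 + 3x). Apply the geometric identity 1/(1 - y) = sum_{k>=0} y^k with y = -3x:
1/(1 + 3x) = sum_{k>=0} (-3)^k x^k.
So the coefficient of x^10 is (-3)^10 = 59049.

59049


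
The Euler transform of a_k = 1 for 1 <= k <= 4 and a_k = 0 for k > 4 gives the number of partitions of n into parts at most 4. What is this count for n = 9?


Partitions of 9 into parts at most 4:
Using generating function (1-x)^(-1)(1-x^2)^(-1)...(1-x^4)^(-1),
the coefficient of x^9 = 18

18


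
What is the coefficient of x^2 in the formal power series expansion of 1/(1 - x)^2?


The expansion 1/(1 - x)^r = sum_{k>=0} C(k + r - 1, r - 1) x^k follows from the multiset / negative-binomial theorem (or from repeated differentiation of the geometric series).
For r = 2 and k = 2:
C(3, 1) = 6 / (1 * 2) = 3.

3


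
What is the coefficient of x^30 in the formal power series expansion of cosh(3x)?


The Maclaurin series is cosh(t) = sum_{m>=0} t^(2m) / (2m)!, so substituting t = 3x, only even powers of x are nonzero, with coefficient of x^(2m) equal to 3^(2m) / (2m)!.
For x^30 the coefficient is 3^30/30! = 205891132094649/265252859812191058636308480000000 = 43046721/55457783609342033920000000.

43046721/55457783609342033920000000


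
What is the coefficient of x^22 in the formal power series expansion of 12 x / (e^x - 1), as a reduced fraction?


The exponential generating function for Bernoulli numbers is
x / (e^x - 1) = sum_{k>=0} B_k x^k / k!.
So the coefficient of x^22 in 12 x / (e^x - 1) is 12 B_22 / 22!.
Computing: B_22 = 854513/138, 22! = 1124000727777607680000, giving
12 * 854513/138 / 1124000727777607680000 = 77683/1175091669949317120000.

77683/1175091669949317120000


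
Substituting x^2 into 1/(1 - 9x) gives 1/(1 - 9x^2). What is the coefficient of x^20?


The coefficient of x^(2m) in 1/(1 - 9x^2) is 9^m.
With n = 20 = 2*10, the coefficient is 9^10 = 3486784401.

3486784401


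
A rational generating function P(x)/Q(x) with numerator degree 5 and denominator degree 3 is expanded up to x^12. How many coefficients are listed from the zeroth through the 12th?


Expanding up to x^12 gives the coefficients for x^0, x^1, ..., x^12.
That is 12 + 1 = 13 coefficients in total.

13


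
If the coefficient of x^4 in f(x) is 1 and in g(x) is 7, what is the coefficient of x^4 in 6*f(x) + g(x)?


Scalar multiplication scales coefficients: 6 * 1 = 6.
Then add the g coefficient: 6 + 7
= 13

13


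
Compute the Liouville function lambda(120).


The Liouville function is lambda(k) = (-1)^Omega(k), where Omega(k) counts the prime factors of k with multiplicity.
Factoring: 120 = 2 * 2 * 2 * 3 * 5, so Omega(120) = 5.
lambda(120) = (-1)^5 = -1.

-1


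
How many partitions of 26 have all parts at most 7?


Using the generating function (1-x)^(-1)(1-x^2)^(-1)...(1-x^7)^(-1),
the coefficient of x^26 counts these restricted partitions.
Result = 1009

1009


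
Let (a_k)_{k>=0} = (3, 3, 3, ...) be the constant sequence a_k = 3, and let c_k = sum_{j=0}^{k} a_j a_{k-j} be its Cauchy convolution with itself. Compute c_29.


Since a_j = 3 for all j >= 0, the convolution sum becomes
c_k = sum_{j=0}^{k} 3 * 3 = 9 * (k + 1).
Equivalently, the generating function of (a_k) is 3/(1 - x) and its square is 9/(1 - x)^2 = sum_{k>=0} 9(k + 1) x^k.
For k = 29: 9 * 30 = 270.

270


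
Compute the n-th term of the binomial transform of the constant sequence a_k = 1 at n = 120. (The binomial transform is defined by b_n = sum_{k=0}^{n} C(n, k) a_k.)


With a_k = 1 for all k, b_n = sum_{k=0}^{n} C(n, k) = 2^n by the binomial theorem.
For n = 120: 2^120 = 1329227995784915872903807060280344576.

1329227995784915872903807060280344576


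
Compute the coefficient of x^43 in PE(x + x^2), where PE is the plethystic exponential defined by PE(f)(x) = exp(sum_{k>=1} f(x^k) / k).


With f(x) = x + x^2, the exponent is sum_{k>=1} (x^k + x^(2k)) / k = -ln(1 - x) - ln(1 - x^2). Exponentiating:
PE(x + x^2) = 1 / ((1 - x)(1 - x^2)).
This is the generating function for partitions of n into parts of size 1 or 2. The number of 2's can be any j in 0..21, and the rest are 1's, so
[x^43] = floor(43/2) + 1 = 22.

22


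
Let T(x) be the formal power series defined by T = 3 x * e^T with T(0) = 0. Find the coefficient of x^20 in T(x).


Apply the Lagrange inversion formula: if T = 3 x * phi(T) with phi(t) = e^t, then
[x^n] T = 3^n * (1/n) [t^(n-1)] phi(t)^n = 3^n * (1/n) [t^(n-1)] e^(n t) = 3^n * (1/n) * n^(n-1) / (n-1)! = 3^n * n^(n-1) / n!.
When c = 1 this is the Cayley count of rooted labeled trees on n vertices, divided by n!.
For n = 20: 3^20 * 20^19 / 20! = 3486784401 * 5242880000000000000000000/2432902008176640000 = 17006112000000000000000/2263261.

17006112000000000000000/2263261


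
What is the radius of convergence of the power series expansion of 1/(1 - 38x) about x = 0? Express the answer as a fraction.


Expanding 1/(1 - 38x) = sum_{k>=0} 38^k x^k, the series converges when |38x| < 1, i.e., |x| < 1/38.
So the radius of convergence is 1/38 = 1/38.

1/38


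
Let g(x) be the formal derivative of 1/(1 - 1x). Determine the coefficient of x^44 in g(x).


Differentiate termwise: d/dx sum_{k>=0} 1^k x^k = sum_{k>=1} k 1^k x^(k-1) = sum_{j>=0} (j+1) 1^(j+1) x^j.
Equivalently, d/dx [1/(1 - 1x)] = 1/(1 - 1x)^2.
For j = 44: 45 * 1^45 = 45 * 1 = 45.

45


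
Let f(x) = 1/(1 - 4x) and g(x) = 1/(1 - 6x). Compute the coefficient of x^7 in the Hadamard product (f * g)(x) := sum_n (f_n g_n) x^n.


f has coefficients f_k = 4^k and g has coefficients g_k = 6^k, so the Hadamard product has coefficient (f*g)_k = 4^k * 6^k = 24^k.
For k = 7: 24^7 = 4586471424.

4586471424


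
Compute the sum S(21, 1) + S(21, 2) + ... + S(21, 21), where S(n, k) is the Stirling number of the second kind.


By definition, S(n, k) counts partitions of an n-set into exactly k nonempty blocks.
Computing row n = 21 for k = 1..21:
S(21, k): 1, 1048575, 1742343625, 181509070050, 3791262568401, 26585679462804, 82310957214948, 132511015347084, 123272476465204, 71187132291275, 26826851689001, 6833042030178, 1204909218331, 149304004500, 13087462580, 809944464, 34952799, 1023435, 19285, 210, 1
Sum = 474869816156751. (This equals Bell_21 since the sum runs over all k.)

474869816156751


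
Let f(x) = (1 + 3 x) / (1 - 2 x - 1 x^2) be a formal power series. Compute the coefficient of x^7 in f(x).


Write f(x) = sum_{k>=0} a_k x^k. Multiplying both sides by 1 - 2 x - 1 x^2 gives
(1 - 2 x - 1 x^2) sum_{k>=0} a_k x^k = 1 + 3 x.
Matching coefficients:
 x^0: a_0 = 1
 x^1: a_1 - 2 a_0 = 3  =>  a_1 = 2*1 + 3 = 5
 x^k (k >= 2): a_k = 2 a_{k-1} + 1 a_{k-2}.
Iterating: a_2 = 11, a_3 = 27, a_4 = 65, a_5 = 157, a_6 = 379, a_7 = 915.
So the coefficient of x^7 is 915.

915


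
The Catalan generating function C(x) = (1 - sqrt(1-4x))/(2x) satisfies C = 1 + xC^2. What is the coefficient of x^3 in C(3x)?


Substituting x -> 3x scales the n-th coefficient by 3^n, so [x^3] C(3x) = 3^3 * C_3.
C_3 = C(2*3, 3)/(4) = 20/4 = 5.
So 3^3 * 5 = 27 * 5 = 135.

135


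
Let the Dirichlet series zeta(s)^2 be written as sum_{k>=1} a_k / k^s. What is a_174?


The Dirichlet convolution of the constant function 1 with itself gives (1 * 1)(k) = sum_{d | k} 1 = d(k), the number of positive divisors of k.
Since zeta(s) = sum_{k>=1} 1/k^s, we have zeta(s)^2 = sum_{k>=1} d(k)/k^s, so a_k = d(k).
For k = 174: the divisors are 1, 2, 3, 6, 29, 58, 87, 174.
Count = 8.

8


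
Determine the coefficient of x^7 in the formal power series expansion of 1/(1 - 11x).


The geometric series identity gives 1/(1 - c x) = sum_{k>=0} c^k x^k, so the coefficient of x^k is c^k.
Here c = 11 and k = 7.
Computing: 11^7 = 19487171

19487171


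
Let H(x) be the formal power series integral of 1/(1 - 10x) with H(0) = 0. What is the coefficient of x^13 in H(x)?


1/(1 - 10x) = sum_{k>=0} 10^k x^k. Integrating termwise with H(0) = 0:
H(x) = sum_{k>=0} 10^k x^(k+1) / (k+1) = sum_{m>=1} 10^(m-1) x^m / m.
For m = 13: 10^12/13 = 1000000000000/13 = 1000000000000/13.

1000000000000/13


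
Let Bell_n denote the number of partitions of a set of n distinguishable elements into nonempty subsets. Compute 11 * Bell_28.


Bell_28 can be computed from the Bell triangle or from Dobinski's identity Bell_n = (1/e) * sum_{k>=0} k^n / k!.
Computing Bell_28 = 6160539404599934652455.
Then 11 * 6160539404599934652455 = 67765933450599281177005.

67765933450599281177005


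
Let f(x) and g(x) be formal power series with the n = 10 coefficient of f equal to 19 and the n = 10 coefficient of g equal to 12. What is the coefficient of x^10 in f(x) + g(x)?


Addition of formal power series is termwise.
The coefficient of x^10 in f + g = 19 + 12
= 31

31


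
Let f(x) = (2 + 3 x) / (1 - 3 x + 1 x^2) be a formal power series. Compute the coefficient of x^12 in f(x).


Write f(x) = sum_{k>=0} a_k x^k. Multiplying both sides by 1 - 3 x + 1 x^2 gives
(1 - 3 x + 1 x^2) sum_{k>=0} a_k x^k = 2 + 3 x.
Matching coefficients:
 x^0: a_0 = 2
 x^1: a_1 - 3 a_0 = 3  =>  a_1 = 3*2 + 3 = 9
 x^k (k >= 2): a_k = 3 a_{k-1} - 1 a_{k-2}.
Iterating: a_2 = 25, a_3 = 66, a_4 = 173, a_5 = 453, a_6 = 1186, a_7 = 3105, a_8 = 8129, a_9 = 21282, a_10 = 55717, a_11 = 145869, a_12 = 381890.
So the coefficient of x^12 is 381890.

381890


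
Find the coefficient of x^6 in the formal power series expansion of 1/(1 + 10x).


Write 1/(1 + c x) = 1/(1 - (-c) x) and apply the geometric-series identity
1/(1 - y) = sum_{k>=0} y^k to get 1/(1 + c x) = sum_{k>=0} (-c)^k x^k.
So the coefficient of x^k is (-c)^k = (-1)^k * c^k.
Here c = 10 and k = 6:
(-10)^6 = 1 * 1000000 = 1000000

1000000


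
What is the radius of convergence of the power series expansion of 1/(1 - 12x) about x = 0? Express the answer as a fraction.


Expanding 1/(1 - 12x) = sum_{k>=0} 12^k x^k, the series converges when |12x| < 1, i.e., |x| < 1/12.
So the radius of convergence is 1/12 = 1/12.

1/12


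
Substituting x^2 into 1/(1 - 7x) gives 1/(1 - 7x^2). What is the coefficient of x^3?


Since 1/(1 - 7x^2) only has even powers of x,
the coefficient of x^3 (odd) is 0.

0


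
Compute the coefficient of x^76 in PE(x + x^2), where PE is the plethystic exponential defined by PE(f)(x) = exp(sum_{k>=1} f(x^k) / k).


With f(x) = x + x^2, the exponent is sum_{k>=1} (x^k + x^(2k)) / k = -ln(1 - x) - ln(1 - x^2). Exponentiating:
PE(x + x^2) = 1 / ((1 - x)(1 - x^2)).
This is the generating function for partitions of n into parts of size 1 or 2. The number of 2's can be any j in 0..38, and the rest are 1's, so
[x^76] = floor(76/2) + 1 = 39.

39


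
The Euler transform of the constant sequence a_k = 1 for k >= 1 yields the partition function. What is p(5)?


The Euler transform converts the sequence a_k = 1 into the number of integer partitions.
Using the recurrence or dynamic programming:
p(5) = 7

7


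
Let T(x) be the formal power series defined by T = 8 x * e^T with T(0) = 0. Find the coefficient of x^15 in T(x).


Apply the Lagrange inversion formula: if T = 8 x * phi(T) with phi(t) = e^t, then
[x^n] T = 8^n * (1/n) [t^(n-1)] phi(t)^n = 8^n * (1/n) [t^(n-1)] e^(n t) = 8^n * (1/n) * n^(n-1) / (n-1)! = 8^n * n^(n-1) / n!.
When c = 1 this is the Cayley count of rooted labeled trees on n vertices, divided by n!.
For n = 15: 8^15 * 15^14 / 15! = 35184372088832 * 29192926025390625/1307674368000 = 5503765708800000000000/7007.

5503765708800000000000/7007


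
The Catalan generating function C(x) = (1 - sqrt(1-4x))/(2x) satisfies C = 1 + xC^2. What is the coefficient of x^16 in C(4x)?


Substituting x -> 4x scales the n-th coefficient by 4^n, so [x^16] C(4x) = 4^16 * C_16.
C_16 = C(2*16, 16)/(17) = 601080390/17 = 35357670.
So 4^16 * 35357670 = 4294967296 * 35357670 = 151860036312760320.

151860036312760320


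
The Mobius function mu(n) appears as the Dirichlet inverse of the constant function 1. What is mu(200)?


200 has a squared prime factor, so mu(200) = 0.
Factorization reveals a repeated prime.

0


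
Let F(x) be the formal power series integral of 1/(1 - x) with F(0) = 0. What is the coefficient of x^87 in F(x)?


1/(1 - x) = sum_{k>=0} x^k. Integrating termwise and using F(0) = 0 gives
F(x) = sum_{k>=0} x^(k+1) / (k+1) = sum_{m>=1} x^m / m = -ln(1 - x).
So the coefficient of x^87 is 1/87 = 1/87.

1/87


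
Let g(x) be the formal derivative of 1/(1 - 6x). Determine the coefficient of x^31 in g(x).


Differentiate termwise: d/dx sum_{k>=0} 6^k x^k = sum_{k>=1} k 6^k x^(k-1) = sum_{j>=0} (j+1) 6^(j+1) x^j.
Equivalently, d/dx [1/(1 - 6x)] = 6/(1 - 6x)^2.
For j = 31: 32 * 6^32 = 32 * 7958661109946400884391936 = 254677155518284828300541952.

254677155518284828300541952


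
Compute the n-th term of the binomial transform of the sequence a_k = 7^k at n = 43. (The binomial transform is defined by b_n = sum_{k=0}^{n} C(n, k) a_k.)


With a_k = 7^k, b_n = sum_{k=0}^{n} C(n, k) 7^k = (1 + 7)^n by the binomial theorem.
For n = 43: (1 + 7)^43 = 8^43 = 680564733841876926926749214863536422912.

680564733841876926926749214863536422912


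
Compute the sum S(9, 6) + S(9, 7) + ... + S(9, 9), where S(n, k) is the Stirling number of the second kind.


By definition, S(n, k) counts partitions of an n-set into exactly k nonempty blocks.
Computing row n = 9 for k = 6..9:
S(9, k): 2646, 462, 36, 1
Sum = 3145.

3145


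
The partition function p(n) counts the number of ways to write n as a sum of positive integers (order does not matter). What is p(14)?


Using the generating function prod_{k>=1} 1/(1-x^k), we compute p(14).
By dynamic programming over parts 1 through 14:
p(14) = 135

135


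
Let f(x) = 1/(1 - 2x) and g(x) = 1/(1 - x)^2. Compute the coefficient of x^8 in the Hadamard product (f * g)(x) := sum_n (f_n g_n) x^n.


f has coefficients f_k = 2^k. For g = 1/(1 - x)^2 the coefficient is g_k = C(k + 1, 1) = k + 1. The Hadamard coefficient is (f * g)_k = 2^k * (k + 1).
For k = 8: 2^8 * 9 = 256 * 9 = 2304.

2304


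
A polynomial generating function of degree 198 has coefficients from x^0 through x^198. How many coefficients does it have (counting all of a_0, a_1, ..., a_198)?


A polynomial of degree 198 takes the form a_0 + a_1 x + ... + a_198 x^198.
The number of coefficients is 198 + 1 = 199.

199


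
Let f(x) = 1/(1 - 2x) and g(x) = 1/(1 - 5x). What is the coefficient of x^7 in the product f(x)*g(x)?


The coefficient of x^n in f*g is the Cauchy product: sum_{k=0}^{n} a^k * b^(n-k).
With a=2, b=5, n=7:
sum_{k=0}^{7} 2^k * 5^(7-k)
= 130123

130123


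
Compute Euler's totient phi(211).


phi(n) counts integers in [1, n] coprime to n. Using the multiplicative formula phi(n) = n * prod_{p | n} (1 - 1/p):
211 = 211, so
phi(211) = 211 * (1 - 1/211) = 210.

210


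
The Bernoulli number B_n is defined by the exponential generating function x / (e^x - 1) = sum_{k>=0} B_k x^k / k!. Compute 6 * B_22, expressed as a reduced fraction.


Bernoulli numbers can also be computed recursively via B_0 = 1 and sum_{j=0}^{m} C(m+1, j) B_j = 0 for m >= 1. Odd-index Bernoulli numbers vanish for k >= 3.
Computing B_22 = 854513/138, so 6 * B_22 = 6 * 854513/138 = 854513/23.

854513/23


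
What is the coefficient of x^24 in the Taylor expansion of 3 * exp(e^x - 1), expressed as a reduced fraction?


exp(e^x - 1) = sum_{k>=0} Bell_k x^k / k!, where Bell_k is the k-th Bell number.
So the coefficient of x^24 is 3 * Bell_24 / 24!.
Computing: Bell_24 = 445958869294805289 and 24! = 620448401733239439360000, giving
3 * 445958869294805289/620448401733239439360000 = 148652956431601763/68938711303693271040000.

148652956431601763/68938711303693271040000


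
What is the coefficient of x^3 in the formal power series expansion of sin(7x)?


The Maclaurin series is sin(t) = sum_{k>=0} (-1)^k t^(2k+1) / (2k+1)!, so substituting t = 7x, only odd powers of x are nonzero, with coefficient of x^(2k+1) equal to (-1)^k 7^(2k+1) / (2k+1)!.
Write 3 = 2*1 + 1, giving the coefficient (-1)^1 * 7^3 / 3! = -343/6 = -343/6.

-343/6


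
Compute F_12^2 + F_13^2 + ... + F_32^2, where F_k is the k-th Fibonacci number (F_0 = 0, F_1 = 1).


There is a standard identity sum_{k=0}^{N} F_k^2 = F_N * F_{N+1} (proved inductively from the telescoping relation F_k^2 = F_k F_{k+1} - F_{k-1} F_k). Then
sum_{k=12}^{32} F_k^2 = F_32 F_33 - F_11 F_12.
Computing: F_32 = 2178309, F_33 = 3524578, F_11 = 89, F_12 = 144.
Sum = 2178309 * 3524578 - 89 * 144 = 7677619965786.

7677619965786


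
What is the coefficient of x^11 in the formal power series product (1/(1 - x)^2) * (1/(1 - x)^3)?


Combine the factors: (1/(1 - x)^2) * (1/(1 - x)^3) = 1/(1 - x)^5.
Then use 1/(1 - x)^r = sum_{k>=0} C(k + r - 1, r - 1) x^k with r = 5 and k = 11:
C(15, 4) = 1365.

1365


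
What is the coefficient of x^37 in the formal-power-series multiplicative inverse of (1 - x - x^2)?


Let the inverse be f(x) = sum_{k>=0} a_k x^k. From f(x) * (1 - x - x^2) = 1 and matching coefficients:
 x^0: a_0 = 1.
 x^1: a_1 - a_0 = 0, so a_1 = 1.
 x^k (k >= 2): a_k - a_{k-1} - a_{k-2} = 0, i.e. a_k = a_{k-1} + a_{k-2}.
This is the Fibonacci-type recurrence shifted so that a_0 = a_1 = 1.
Iterating: a_0=1, a_1=1, a_2=2, a_3=3, a_4=5, a_5=8, a_6=13, a_7=21, a_8=34, a_9=55, ...
a_37 = 39088169.

39088169


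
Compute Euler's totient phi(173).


phi(n) counts integers in [1, n] coprime to n. Using the multiplicative formula phi(n) = n * prod_{p | n} (1 - 1/p):
173 = 173, so
phi(173) = 173 * (1 - 1/173) = 172.

172


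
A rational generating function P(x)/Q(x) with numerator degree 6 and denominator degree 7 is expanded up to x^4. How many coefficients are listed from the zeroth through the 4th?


Expanding up to x^4 gives the coefficients for x^0, x^1, ..., x^4.
That is 4 + 1 = 5 coefficients in total.

5


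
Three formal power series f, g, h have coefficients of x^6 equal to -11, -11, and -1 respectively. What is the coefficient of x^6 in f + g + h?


Series addition is componentwise:
-11 + -11 + -1
= -23

-23


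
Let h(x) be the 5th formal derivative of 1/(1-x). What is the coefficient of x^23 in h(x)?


Differentiating 5 times: d^5/dx^5 [1/(1-x)] = 5!/(1-x)^6.
The expansion 1/(1-x)^6 = sum_{k>=0} C(k+5, 5) x^k, so the coefficient of x^n in 5!/(1-x)^6 is 5! * C(n+5, 5).
For n = 23: 120 * C(28, 5) = 120 * 98280 = 11793600

11793600


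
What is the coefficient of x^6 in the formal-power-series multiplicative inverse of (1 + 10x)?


The inverse is 1/(1 + 10x). Apply the geometric identity 1/(1 - y) = sum_{k>=0} y^k with y = -10x:
1/(1 + 10x) = sum_{k>=0} (-10)^k x^k.
So the coefficient of x^6 is (-10)^6 = 1000000.

1000000


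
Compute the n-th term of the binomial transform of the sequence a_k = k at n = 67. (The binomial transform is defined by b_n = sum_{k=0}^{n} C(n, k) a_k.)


With a_k = k, b_n = sum_{k=0}^{n} C(n, k) k. Using k * C(n, k) = n * C(n-1, k-1) gives b_n = n * sum_{k>=1} C(n-1, k-1) = n * 2^(n-1).
For n = 67: 67 * 2^66 = 67 * 73786976294838206464 = 4943727411754159833088.

4943727411754159833088


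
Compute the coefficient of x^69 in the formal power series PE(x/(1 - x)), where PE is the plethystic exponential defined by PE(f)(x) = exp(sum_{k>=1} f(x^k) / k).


For f(x) = x/(1 - x) we have
sum_{k>=1} f(x^k) / k = sum_{k>=1} (1/k) * x^k / (1 - x^k) = sum_{k, m >= 1} x^(k m) / k,
which after exponentiating simplifies to
PE(x/(1 - x)) = prod_{k>=1} 1 / (1 - x^k).
This is the generating function for the partition function p(n), so the coefficient of x^69 is p(69).
Computing p(69) by dynamic programming over parts 1, 2, ..., 69: p(69) = 3554345.

3554345


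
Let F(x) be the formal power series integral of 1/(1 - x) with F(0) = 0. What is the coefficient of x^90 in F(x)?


1/(1 - x) = sum_{k>=0} x^k. Integrating termwise and using F(0) = 0 gives
F(x) = sum_{k>=0} x^(k+1) / (k+1) = sum_{m>=1} x^m / m = -ln(1 - x).
So the coefficient of x^90 is 1/90 = 1/90.

1/90


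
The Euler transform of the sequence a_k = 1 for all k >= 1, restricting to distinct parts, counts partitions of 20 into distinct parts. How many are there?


Partitions of 20 into distinct parts can be computed via generating function.
Product (1+x)(1+x^2)(1+x^3)...
The coefficient of x^20 = 64

64


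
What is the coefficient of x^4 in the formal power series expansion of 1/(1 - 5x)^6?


The general identity 1/(1 - c x)^r = sum_{k>=0} c^k C(k + r - 1, r - 1) x^k follows by substituting y = c x into 1/(1 - y)^r = sum_{k>=0} C(k + r - 1, r - 1) y^k.
For c = 5, r = 6, k = 4:
5^4 * C(9, 5) = 625 * 126 = 78750.

78750


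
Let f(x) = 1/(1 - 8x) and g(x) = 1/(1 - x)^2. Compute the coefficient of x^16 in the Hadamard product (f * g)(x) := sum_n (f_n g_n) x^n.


f has coefficients f_k = 8^k. For g = 1/(1 - x)^2 the coefficient is g_k = C(k + 1, 1) = k + 1. The Hadamard coefficient is (f * g)_k = 8^k * (k + 1).
For k = 16: 8^16 * 17 = 281474976710656 * 17 = 4785074604081152.

4785074604081152


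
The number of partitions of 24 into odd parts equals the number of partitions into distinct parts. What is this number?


Computing partitions of 24 into odd parts (1, 3, 5, ...):
Using the generating function prod_{k>=0} 1/(1-x^(2k+1)),
the count is 122

122


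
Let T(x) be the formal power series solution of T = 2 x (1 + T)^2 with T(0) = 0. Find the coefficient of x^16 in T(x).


Apply the Lagrange inversion formula: if T = 2 x * phi(T) with phi(t) = (1 + t)^2, then [x^n] T = 2^n * (1/n) [t^(n-1)] phi(t)^n = 2^n * (1/n) [t^(n-1)] (1 + t)^(2n) = 2^n * (1/n) C(2n, n-1).
Using the identity C(2n, n-1) = C(2n, n) * n / (n+1), the unscaled factor equals C(2n, n) / (n+1) = C_n, the n-th Catalan number.
For n = 16: C_16 = C(32, 16) / 17 = 601080390/17 = 35357670.
With the 2^16 = 65536 factor, the coefficient is 65536 * 35357670 = 2317200261120.

2317200261120


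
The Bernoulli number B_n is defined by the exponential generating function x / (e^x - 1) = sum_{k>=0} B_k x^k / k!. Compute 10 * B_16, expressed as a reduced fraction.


Bernoulli numbers can also be computed recursively via B_0 = 1 and sum_{j=0}^{m} C(m+1, j) B_j = 0 for m >= 1. Odd-index Bernoulli numbers vanish for k >= 3.
Computing B_16 = -3617/510, so 10 * B_16 = 10 * -3617/510 = -3617/51.

-3617/51


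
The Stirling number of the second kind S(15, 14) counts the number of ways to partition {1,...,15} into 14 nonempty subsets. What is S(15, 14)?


Using the explicit formula S(n,k) = (1/k!) sum_{j=0}^{k} (-1)^(k-j) C(k,j) j^n:
S(15, 14) = 105
Equivalently, S(n,k) is n! times the coefficient of x^n in the EGF (e^x - 1)^k / k!.

105


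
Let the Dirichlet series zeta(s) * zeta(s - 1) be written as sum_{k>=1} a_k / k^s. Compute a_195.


Convolution gives a_k = sum_{d | k} d * 1 = sum_{d | k} d = sigma(k), the sum of positive divisors of k.
For k = 195, the divisors are 1, 3, 5, 13, 15, 39, 65, 195, so
sigma(195) = 1 + 3 + 5 + 13 + 15 + 39 + 65 + 195 = 336.

336


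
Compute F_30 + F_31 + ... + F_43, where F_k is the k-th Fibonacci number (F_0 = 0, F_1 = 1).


Use the identity sum_{k=0}^{N} F_k = F_{N+2} - 1 (which follows from F_{k+2} - F_{k+1} = F_k). Then
sum_{k=30}^{43} F_k = (F_{45} - 1) - (F_{31} - 1) = F_{45} - F_{31}.
Computing: F_{45} = 1134903170, F_{31} = 1346269, so
Sum = 1134903170 - 1346269 = 1133556901.

1133556901


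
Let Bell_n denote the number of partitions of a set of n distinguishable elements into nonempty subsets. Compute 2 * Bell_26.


Bell_26 can be computed from the Bell triangle or from Dobinski's identity Bell_n = (1/e) * sum_{k>=0} k^n / k!.
Computing Bell_26 = 49631246523618756274.
Then 2 * 49631246523618756274 = 99262493047237512548.

99262493047237512548


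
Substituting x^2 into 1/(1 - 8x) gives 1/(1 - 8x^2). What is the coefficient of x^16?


The coefficient of x^(2m) in 1/(1 - 8x^2) is 8^m.
With n = 16 = 2*8, the coefficient is 8^8 = 16777216.

16777216


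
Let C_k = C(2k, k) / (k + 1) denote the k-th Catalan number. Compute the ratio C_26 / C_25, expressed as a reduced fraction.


Using C_k = (2k)! / (k! (k+1)!), the ratio C_{k+1}/C_k simplifies to
C_{k+1}/C_k = [(2k+2)! / ((k+1)! (k+2)!)] * [k! (k+1)! / (2k)!]
 = (2k+2)(2k+1) / ((k+1)(k+2)) = 2(2k+1) / (k+2).
For k = 25: 2(2*25 + 1) / (25 + 2) = 102/27 = 34/9.

34/9


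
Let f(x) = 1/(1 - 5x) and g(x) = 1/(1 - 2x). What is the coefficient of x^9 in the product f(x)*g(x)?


The coefficient of x^n in f*g is the Cauchy product: sum_{k=0}^{n} a^k * b^(n-k).
With a=5, b=2, n=9:
sum_{k=0}^{9} 5^k * 2^(9-k)
= 3254867

3254867


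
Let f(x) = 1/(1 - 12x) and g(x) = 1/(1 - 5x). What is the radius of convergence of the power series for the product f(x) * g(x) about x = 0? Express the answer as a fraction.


The radius of 1/(1 - 12x) is 1/12 (nearest singularity at x = 1/12), and the radius of 1/(1 - 5x) is 1/5.
The product f(x)*g(x) = 1/((1 - 12x)(1 - 5x)) has singularities at both 1/12 and 1/5, so its radius of convergence is the distance to the nearest one:
min(1/12, 1/5) = 1/12.

1/12


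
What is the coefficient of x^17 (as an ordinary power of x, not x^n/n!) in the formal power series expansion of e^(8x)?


The exponential series is e^y = sum_{k>=0} y^k / k!. Substituting y = 8x gives
e^(8x) = sum_{k>=0} 8^k x^k / k!.
So the coefficient of x^n is a^n/n! with a = 8, n = 17:
8^17 / 17! = 2251799813685248/355687428096000 = 68719476736/10854718875

68719476736/10854718875


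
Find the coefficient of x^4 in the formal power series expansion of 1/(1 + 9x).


Write 1/(1 + c x) = 1/(1 - (-c) x) and apply the geometric-series identity
1/(1 - y) = sum_{k>=0} y^k to get 1/(1 + c x) = sum_{k>=0} (-c)^k x^k.
So the coefficient of x^k is (-c)^k = (-1)^k * c^k.
Here c = 9 and k = 4:
(-9)^4 = 1 * 6561 = 6561

6561


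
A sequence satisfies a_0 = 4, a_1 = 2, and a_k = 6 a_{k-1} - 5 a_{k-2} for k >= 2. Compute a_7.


The characteristic equation is t^2 - 6 t + 5 = 0, with roots r_1 = 5 and r_2 = 1 (so c_1 = r_1 + r_2, c_2 = -r_1 r_2 as required).
One can use the closed form a_n = A r_1^n + B r_2^n, but direct iteration is more reliable:
a_0 = 4, a_1 = 2, a_2 = -8, a_3 = -58, a_4 = -308, a_5 = -1558, a_6 = -7808, a_7 = -39058.
So a_7 = -39058.

-39058


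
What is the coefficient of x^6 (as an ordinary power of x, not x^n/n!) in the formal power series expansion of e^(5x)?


The exponential series is e^y = sum_{k>=0} y^k / k!. Substituting y = 5x gives
e^(5x) = sum_{k>=0} 5^k x^k / k!.
So the coefficient of x^n is a^n/n! with a = 5, n = 6:
5^6 / 6! = 15625/720 = 3125/144

3125/144


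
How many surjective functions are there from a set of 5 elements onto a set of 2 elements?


By inclusion-exclusion on which target elements are missed, the number of surjections from an n-set onto a k-set is
surj(n, k) = sum_{j=0}^{k} (-1)^j C(k, j) (k - j)^n.
Equivalently surj(n, k) = k! * S(n, k), where S(n, k) is the Stirling number of the second kind.
For n = 5, k = 2:
S(5, 2) = 15, so
surj = 2! * 15 = 2 * 15 = 30.

30


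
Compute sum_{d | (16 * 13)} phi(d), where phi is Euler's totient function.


First, 16 * 13 = 208. One classical identity is sum_{d | n} phi(d) = n (each k in [1, n] has a unique gcd with n, and among the k's with gcd(k, n) = n/d there are phi(d) of them). So the sum equals 208. We also verify directly:
Divisors of 208: 1, 2, 4, 8, 13, 16, 26, 52, 104, 208.
phi values: 1, 1, 2, 4, 12, 8, 12, 24, 48, 96.
Sum = 208.

208


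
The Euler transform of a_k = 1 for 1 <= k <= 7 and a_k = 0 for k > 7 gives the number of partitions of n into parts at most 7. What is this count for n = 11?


Partitions of 11 into parts at most 7:
Using generating function (1-x)^(-1)(1-x^2)^(-1)...(1-x^7)^(-1),
the coefficient of x^11 = 49

49


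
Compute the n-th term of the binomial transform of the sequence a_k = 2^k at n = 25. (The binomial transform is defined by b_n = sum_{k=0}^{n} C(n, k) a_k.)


With a_k = 2^k, b_n = sum_{k=0}^{n} C(n, k) 2^k = (1 + 2)^n by the binomial theorem.
For n = 25: (1 + 2)^25 = 3^25 = 847288609443.

847288609443


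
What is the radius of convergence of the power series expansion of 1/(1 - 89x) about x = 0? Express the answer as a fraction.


Expanding 1/(1 - 89x) = sum_{k>=0} 89^k x^k, the series converges when |89x| < 1, i.e., |x| < 1/89.
So the radius of convergence is 1/89 = 1/89.

1/89


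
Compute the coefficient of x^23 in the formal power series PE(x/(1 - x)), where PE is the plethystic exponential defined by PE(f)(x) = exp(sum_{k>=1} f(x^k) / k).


For f(x) = x/(1 - x) we have
sum_{k>=1} f(x^k) / k = sum_{k>=1} (1/k) * x^k / (1 - x^k) = sum_{k, m >= 1} x^(k m) / k,
which after exponentiating simplifies to
PE(x/(1 - x)) = prod_{k>=1} 1 / (1 - x^k).
This is the generating function for the partition function p(n), so the coefficient of x^23 is p(23).
Computing p(23) by dynamic programming over parts 1, 2, ..., 23: p(23) = 1255.

1255


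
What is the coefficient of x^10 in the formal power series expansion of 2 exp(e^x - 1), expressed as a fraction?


exp(e^x - 1) is the exponential generating function for the Bell numbers Bell_k: exp(e^x - 1) = sum_{k>=0} Bell_k x^k / k!.
So the coefficient of x^10 in 2 exp(e^x - 1) is 2 Bell_10 / 10!.
Computing: Bell_10 = 115975 and 10! = 3628800, giving
2 * 115975/3628800 = 4639/72576.

4639/72576


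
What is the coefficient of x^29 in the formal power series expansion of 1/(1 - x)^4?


The negative binomial / multiset identity is
1/(1 - x)^r = sum_{k>=0} C(k + r - 1, r - 1) x^k.
Here r = 4 and k = 29, so the coefficient is
C(29 + 3, 3) = C(32, 3)
= 4960

4960


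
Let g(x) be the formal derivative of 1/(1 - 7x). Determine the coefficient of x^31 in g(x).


Differentiate termwise: d/dx sum_{k>=0} 7^k x^k = sum_{k>=1} k 7^k x^(k-1) = sum_{j>=0} (j+1) 7^(j+1) x^j.
Equivalently, d/dx [1/(1 - 7x)] = 7/(1 - 7x)^2.
For j = 31: 32 * 7^32 = 32 * 1104427674243920646305299201 = 35341685575805460681769574432.

35341685575805460681769574432


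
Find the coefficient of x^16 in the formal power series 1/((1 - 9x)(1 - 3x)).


By partial fractions or Cauchy convolution:
The coefficient equals sum_{k=0}^{16} 9^k * 3^(16-k).
= 2779530261754401

2779530261754401


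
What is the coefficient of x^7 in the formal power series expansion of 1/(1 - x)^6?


The expansion 1/(1 - x)^r = sum_{k>=0} C(k + r - 1, r - 1) x^k follows from the multiset / negative-binomial theorem (or from repeated differentiation of the geometric series).
For r = 6 and k = 7:
C(12, 5) = 479001600 / (120 * 5040) = 792.

792


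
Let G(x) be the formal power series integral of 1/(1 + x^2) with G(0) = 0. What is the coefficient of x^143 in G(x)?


1/(1 + x^2) = sum_{j>=0} (-1)^j x^(2j). Integrating termwise with G(0) = 0:
G(x) = sum_{j>=0} (-1)^j x^(2j+1) / (2j+1) = arctan(x).
Only odd powers are nonzero. For x^143 write 143 = 2*71 + 1, giving
(-1)^71 / 143 = -1/143 = -1/143.

-1/143


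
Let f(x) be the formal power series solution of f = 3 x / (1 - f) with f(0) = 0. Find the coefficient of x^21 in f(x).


Apply Lagrange inversion: f = 3 x * phi(f) with phi(t) = 1/(1 - t), so
[x^n] f = 3^n * (1/n) [t^(n-1)] phi(t)^n = 3^n * (1/n) [t^(n-1)] (1 - t)^(-n) = 3^n * (1/n) C(2n - 2, n - 1) = 3^n * C_{n-1}.
For n = 21: C_20 = C(40, 20) / 21 = 137846528820/21 = 6564120420.
With the 3^21 = 10460353203 factor, the coefficient is 10460353203 * 6564120420 = 68663018060224705260.

68663018060224705260


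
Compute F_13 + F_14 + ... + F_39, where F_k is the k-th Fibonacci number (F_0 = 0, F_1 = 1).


Use the identity sum_{k=0}^{N} F_k = F_{N+2} - 1 (which follows from F_{k+2} - F_{k+1} = F_k). Then
sum_{k=13}^{39} F_k = (F_{41} - 1) - (F_{14} - 1) = F_{41} - F_{14}.
Computing: F_{41} = 165580141, F_{14} = 377, so
Sum = 165580141 - 377 = 165579764.

165579764


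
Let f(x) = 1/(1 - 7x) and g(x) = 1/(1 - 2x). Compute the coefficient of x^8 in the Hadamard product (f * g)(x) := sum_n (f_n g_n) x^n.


f has coefficients f_k = 7^k and g has coefficients g_k = 2^k, so the Hadamard product has coefficient (f*g)_k = 7^k * 2^k = 14^k.
For k = 8: 14^8 = 1475789056.

1475789056


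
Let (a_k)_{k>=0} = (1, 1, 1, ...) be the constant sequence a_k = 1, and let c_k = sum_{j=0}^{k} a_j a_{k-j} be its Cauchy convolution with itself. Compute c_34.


Since a_j = 1 for all j >= 0, the convolution sum becomes
c_k = sum_{j=0}^{k} 1 * 1 = 1 * (k + 1).
Equivalently, the generating function of (a_k) is 1/(1 - x) and its square is 1/(1 - x)^2 = sum_{k>=0} 1(k + 1) x^k.
For k = 34: 1 * 35 = 35.

35


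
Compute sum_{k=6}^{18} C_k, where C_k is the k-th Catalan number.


C_6 through C_18: 132, 429, 1430, 4862, 16796, 58786, 208012, 742900, 2674440, 9694845, 35357670, 129644790, 477638700
Sum = 132 + 429 + 1430 + 4862 + 16796 + 58786 + 208012 + 742900 + 2674440 + 9694845 + 35357670 + 129644790 + 477638700
= 656043792

656043792


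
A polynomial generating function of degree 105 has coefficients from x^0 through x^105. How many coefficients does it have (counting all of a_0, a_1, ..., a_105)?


A polynomial of degree 105 takes the form a_0 + a_1 x + ... + a_105 x^105.
The number of coefficients is 105 + 1 = 106.

106


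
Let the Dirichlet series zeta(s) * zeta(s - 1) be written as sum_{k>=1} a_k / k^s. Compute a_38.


Convolution gives a_k = sum_{d | k} d * 1 = sum_{d | k} d = sigma(k), the sum of positive divisors of k.
For k = 38, the divisors are 1, 2, 19, 38, so
sigma(38) = 1 + 2 + 19 + 38 = 60.

60


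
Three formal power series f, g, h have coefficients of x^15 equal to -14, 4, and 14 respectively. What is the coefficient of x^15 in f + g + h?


Series addition is componentwise:
-14 + 4 + 14
= 4

4


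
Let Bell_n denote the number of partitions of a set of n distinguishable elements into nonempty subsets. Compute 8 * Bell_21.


Bell_21 can be computed from the Bell triangle or from Dobinski's identity Bell_n = (1/e) * sum_{k>=0} k^n / k!.
Computing Bell_21 = 474869816156751.
Then 8 * 474869816156751 = 3798958529254008.

3798958529254008


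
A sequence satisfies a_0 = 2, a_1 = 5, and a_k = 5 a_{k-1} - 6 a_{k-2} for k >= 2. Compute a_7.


The characteristic equation is t^2 - 5 t + 6 = 0, with roots r_1 = 3 and r_2 = 2 (so c_1 = r_1 + r_2, c_2 = -r_1 r_2 as required).
One can use the closed form a_n = A r_1^n + B r_2^n, but direct iteration is more reliable:
a_0 = 2, a_1 = 5, a_2 = 13, a_3 = 35, a_4 = 97, a_5 = 275, a_6 = 793, a_7 = 2315.
So a_7 = 2315.

2315


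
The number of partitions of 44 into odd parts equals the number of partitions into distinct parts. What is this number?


Computing partitions of 44 into odd parts (1, 3, 5, ...):
Using the generating function prod_{k>=0} 1/(1-x^(2k+1)),
the count is 1816

1816


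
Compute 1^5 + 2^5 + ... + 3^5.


This power sum has a closed form given by Faulhaber's formula
sum_{k=1}^{m} k^p = (1 / (p + 1)) * sum_{j=0}^{p} C(p + 1, j) B_j m^(p + 1 - j),
but for small m direct computation is fastest:
1 + 32 + 243 = 276.

276


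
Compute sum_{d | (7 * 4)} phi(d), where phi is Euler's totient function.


First, 7 * 4 = 28. One classical identity is sum_{d | n} phi(d) = n (each k in [1, n] has a unique gcd with n, and among the k's with gcd(k, n) = n/d there are phi(d) of them). So the sum equals 28. We also verify directly:
Divisors of 28: 1, 2, 4, 7, 14, 28.
phi values: 1, 1, 2, 6, 6, 12.
Sum = 28.

28
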